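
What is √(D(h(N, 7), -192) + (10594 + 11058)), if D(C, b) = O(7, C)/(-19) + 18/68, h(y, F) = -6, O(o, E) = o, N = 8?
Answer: 15*√40158590/646 ≈ 147.15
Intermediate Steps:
D(C, b) = -67/646 (D(C, b) = 7/(-19) + 18/68 = 7*(-1/19) + 18*(1/68) = -7/19 + 9/34 = -67/646)
√(D(h(N, 7), -192) + (10594 + 11058)) = √(-67/646 + (10594 + 11058)) = √(-67/646 + 21652) = √(13987125/646) = 15*√40158590/646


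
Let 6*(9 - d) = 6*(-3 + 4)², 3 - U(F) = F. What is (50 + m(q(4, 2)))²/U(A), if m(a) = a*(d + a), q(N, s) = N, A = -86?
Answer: 9604/89 ≈ 107.91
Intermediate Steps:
U(F) = 3 - F
d = 8 (d = 9 - (-3 + 4)² = 9 - 1² = 9 - 1 = 8)
m(a) = a*(8 + a)
(50 + m(q(4, 2)))²/U(A) = (50 + 4*(8 + 4))²/(3 - 1*(-86)) = (50 + 4*12)²/(3 + 86) = (50 + 48)²/89 = 98²*(1/89) = 9604*(1/89) = 9604/89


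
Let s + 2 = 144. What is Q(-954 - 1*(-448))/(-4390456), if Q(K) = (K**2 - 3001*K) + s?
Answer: -443671/1097614 ≈ -0.40421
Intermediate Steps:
s = 142 (s = -2 + 144 = 142)
Q(K) = 142 + K**2 - 3001*K (Q(K) = (K**2 - 3001*K) + 142 = 142 + K**2 - 3001*K)
Q(-954 - 1*(-448))/(-4390456) = (142 + (-954 - 1*(-448))**2 - 3001*(-954 - 1*(-448)))/(-4390456) = (142 + (-954 + 448)**2 - 3001*(-954 + 448))*(-1/4390456) = (142 + (-506)**2 - 3001*(-506))*(-1/4390456) = (142 + 256036 + 1518506)*(-1/4390456) = 1774684*(-1/4390456) = -443671/1097614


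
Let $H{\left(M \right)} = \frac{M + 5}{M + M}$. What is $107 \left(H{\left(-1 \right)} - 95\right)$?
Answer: $-10379$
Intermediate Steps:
$H{\left(M \right)} = \frac{5 + M}{2 M}$
$107 \left(H{\left(-1 \right)} - 95\right) = 107 \left(\frac{5 - 1}{2 \left(-1\right)} - 95\right) = 107 \left(\frac{1}{2} \left(-1\right) 4 - 95\right) = 107 \left(-2 - 95\right) = 107 \left(-97\right) = -10379$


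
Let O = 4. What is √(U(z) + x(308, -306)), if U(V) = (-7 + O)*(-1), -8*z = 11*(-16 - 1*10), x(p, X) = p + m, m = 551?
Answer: √862 ≈ 29.360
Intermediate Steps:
x(p, X) = 551 + p (x(p, X) = p + 551 = 551 + p)
z = 143/4 (z = -11*(-16 - 1*10)/8 = -11*(-16 - 10)/8 = -11*(-26)/8 = -⅛*(-286) = 143/4 ≈ 35.750)
U(V) = 3 (U(V) = (-7 + 4)*(-1) = -3*(-1) = 3)
√(U(z) + x(308, -306)) = √(3 + (551 + 308)) = √(3 + 859) = √862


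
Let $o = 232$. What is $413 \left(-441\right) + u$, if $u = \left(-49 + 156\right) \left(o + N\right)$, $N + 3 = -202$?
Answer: $-179244$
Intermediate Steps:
$N = -205$ ($N = -3 - 202 = -205$)
$u = 2889$ ($u = \left(-49 + 156\right) \left(232 - 205\right) = 107 \cdot 27 = 2889$)
$413 \left(-441\right) + u = 413 \left(-441\right) + 2889 = -182133 + 2889 = -179244$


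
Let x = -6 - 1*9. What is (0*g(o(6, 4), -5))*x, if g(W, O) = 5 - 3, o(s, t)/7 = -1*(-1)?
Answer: 0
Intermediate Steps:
o(s, t) = 7 (o(s, t) = 7*(-1*(-1)) = 7*1 = 7)
g(W, O) = 2
x = -15 (x = -6 - 9 = -15)
(0*g(o(6, 4), -5))*x = (0*2)*(-15) = 0*(-15) = 0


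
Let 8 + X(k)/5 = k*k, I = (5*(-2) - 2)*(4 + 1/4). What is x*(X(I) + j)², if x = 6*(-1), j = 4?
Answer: -1009169766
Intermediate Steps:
I = -51 (I = (-10 - 2)*(4 + 1*(¼)) = -12*(4 + ¼) = -12*17/4 = -51)
X(k) = -40 + 5*k² (X(k) = -40 + 5*(k*k) = -40 + 5*k²)
x = -6
x*(X(I) + j)² = -6*((-40 + 5*(-51)²) + 4)² = -6*((-40 + 5*2601) + 4)² = -6*((-40 + 13005) + 4)² = -6*(12965 + 4)² = -6*12969² = -6*168194961 = -1009169766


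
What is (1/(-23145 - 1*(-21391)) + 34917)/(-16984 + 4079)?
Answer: -61244417/22635370 ≈ -2.7057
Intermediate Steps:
(1/(-23145 - 1*(-21391)) + 34917)/(-16984 + 4079) = (1/(-23145 + 21391) + 34917)/(-12905) = (1/(-1754) + 34917)*(-1/12905) = (-1/1754 + 34917)*(-1/12905) = (61244417/1754)*(-1/12905) = -61244417/22635370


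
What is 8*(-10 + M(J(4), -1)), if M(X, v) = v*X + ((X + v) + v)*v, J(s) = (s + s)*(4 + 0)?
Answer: -576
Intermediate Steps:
J(s) = 8*s (J(s) = (2*s)*4 = 8*s)
M(X, v) = X*v + v*(X + 2*v) (M(X, v) = X*v + (X + 2*v)*v = X*v + v*(X + 2*v))
8*(-10 + M(J(4), -1)) = 8*(-10 + 2*(-1)*(8*4 - 1)) = 8*(-10 + 2*(-1)*(32 - 1)) = 8*(-10 + 2*(-1)*31) = 8*(-10 - 62) = 8*(-72) = -576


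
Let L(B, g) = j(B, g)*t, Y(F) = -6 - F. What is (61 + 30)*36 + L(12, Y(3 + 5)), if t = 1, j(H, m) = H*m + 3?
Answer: 3111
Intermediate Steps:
j(H, m) = 3 + H*m
L(B, g) = 3 + B*g (L(B, g) = (3 + B*g)*1 = 3 + B*g)
(61 + 30)*36 + L(12, Y(3 + 5)) = (61 + 30)*36 + (3 + 12*(-6 - (3 + 5))) = 91*36 + (3 + 12*(-6 - 1*8)) = 3276 + (3 + 12*(-6 - 8)) = 3276 + (3 + 12*(-14)) = 3276 + (3 - 168) = 3276 - 165 = 3111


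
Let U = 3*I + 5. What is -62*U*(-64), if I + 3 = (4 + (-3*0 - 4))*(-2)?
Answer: -15872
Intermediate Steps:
I = -3 (I = -3 + (4 + (-3*0 - 4))*(-2) = -3 + (4 + (0 - 4))*(-2) = -3 + (4 - 4)*(-2) = -3 + 0*(-2) = -3 + 0 = -3)
U = -4 (U = 3*(-3) + 5 = -9 + 5 = -4)
-62*U*(-64) = -62*(-4)*(-64) = 248*(-64) = -15872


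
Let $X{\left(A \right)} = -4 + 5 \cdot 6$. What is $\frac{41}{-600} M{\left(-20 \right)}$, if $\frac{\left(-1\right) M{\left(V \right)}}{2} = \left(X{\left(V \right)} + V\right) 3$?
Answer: $\frac{123}{50} \approx 2.46$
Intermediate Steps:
$X{\left(A \right)} = 26$ ($X{\left(A \right)} = -4 + 30 = 26$)
$M{\left(V \right)} = -156 - 6 V$ ($M{\left(V \right)} = - 2 \left(26 + V\right) 3 = - 2 \left(78 + 3 V\right) = -156 - 6 V$)
$\frac{41}{-600} M{\left(-20 \right)} = \frac{41}{-600} \left(-156 - -120\right) = 41 \left(- \frac{1}{600}\right) \left(-156 + 120\right) = \left(- \frac{41}{600}\right) \left(-36\right) = \frac{123}{50}$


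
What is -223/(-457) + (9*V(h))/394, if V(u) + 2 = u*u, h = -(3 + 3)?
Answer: 113852/90029 ≈ 1.2646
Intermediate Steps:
h = -6 (h = -1*6 = -6)
V(u) = -2 + u**2 (V(u) = -2 + u*u = -2 + u**2)
-223/(-457) + (9*V(h))/394 = -223/(-457) + (9*(-2 + (-6)**2))/394 = -223*(-1/457) + (9*(-2 + 36))*(1/394) = 223/457 + (9*34)*(1/394) = 223/457 + 306*(1/394) = 223/457 + 153/197 = 113852/90029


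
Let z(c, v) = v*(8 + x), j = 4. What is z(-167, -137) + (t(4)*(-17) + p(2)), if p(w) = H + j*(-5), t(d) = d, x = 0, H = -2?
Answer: -1186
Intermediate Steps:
z(c, v) = 8*v (z(c, v) = v*(8 + 0) = v*8 = 8*v)
p(w) = -22 (p(w) = -2 + 4*(-5) = -2 - 20 = -22)
z(-167, -137) + (t(4)*(-17) + p(2)) = 8*(-137) + (4*(-17) - 22) = -1096 + (-68 - 22) = -1096 - 90 = -1186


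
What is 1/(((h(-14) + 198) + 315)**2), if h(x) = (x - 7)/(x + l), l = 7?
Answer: 1/266256 ≈ 3.7558e-6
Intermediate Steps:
h(x) = (-7 + x)/(7 + x) (h(x) = (x - 7)/(x + 7) = (-7 + x)/(7 + x))
1/(((h(-14) + 198) + 315)**2) = 1/((((-7 - 14)/(7 - 14) + 198) + 315)**2) = 1/(((-21/(-7) + 198) + 315)**2) = 1/(((-1/7*(-21) + 198) + 315)**2) = 1/(((3 + 198) + 315)**2) = 1/((201 + 315)**2) = 1/(516**2) = 1/266256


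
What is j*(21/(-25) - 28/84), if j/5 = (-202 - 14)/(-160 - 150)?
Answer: -3168/775 ≈ -4.0877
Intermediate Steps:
j = 108/31 (j = 5*((-202 - 14)/(-160 - 150)) = 5*(-216/(-310)) = 5*(-216*(-1/310)) = 5*(108/155) = 108/31 ≈ 3.4839)
j*(21/(-25) - 28/84) = 108*(21/(-25) - 28/84)/31 = 108*(21*(-1/25) - 28*1/84)/31 = 108*(-21/25 - 1/3)/31 = (108/31)*(-88/75) = -3168/775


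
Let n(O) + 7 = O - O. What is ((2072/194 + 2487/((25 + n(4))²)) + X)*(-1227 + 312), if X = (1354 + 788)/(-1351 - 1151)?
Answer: -7772374475/485388 ≈ -16013.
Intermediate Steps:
n(O) = -7 (n(O) = -7 + (O - O) = -7 + 0 = -7)
X = -119/139 (X = 2142/(-2502) = 2142*(-1/2502) = -119/139 ≈ -0.85612)
((2072/194 + 2487/((25 + n(4))²)) + X)*(-1227 + 312) = ((2072/194 + 2487/((25 - 7)²)) - 119/139)*(-1227 + 312) = ((2072*(1/194) + 2487/(18²)) - 119/139)*(-915) = ((1036/97 + 2487/324) - 119/139)*(-915) = ((1036/97 + 2487*(1/324)) - 119/139)*(-915) = ((1036/97 + 829/108) - 119/139)*(-915) = (192301/10476 - 119/139)*(-915) = (25483195/1456164)*(-915) = -7772374475/485388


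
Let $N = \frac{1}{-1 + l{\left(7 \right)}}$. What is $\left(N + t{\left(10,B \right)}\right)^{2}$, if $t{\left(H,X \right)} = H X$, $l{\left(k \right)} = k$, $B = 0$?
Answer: $\frac{1}{36} \approx 0.027778$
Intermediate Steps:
$N = \frac{1}{6}$ ($N = \frac{1}{-1 + 7} = \frac{1}{6} \approx 0.16667$)
$\left(N + t{\left(10,B \right)}\right)^{2} = \left(\frac{1}{6} + 10 \cdot 0\right)^{2} = \left(\frac{1}{6} + 0\right)^{2} = \left(\frac{1}{6}\right)^{2} = \frac{1}{36}$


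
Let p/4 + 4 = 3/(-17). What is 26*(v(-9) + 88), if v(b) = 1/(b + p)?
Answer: 999414/437 ≈ 2287.0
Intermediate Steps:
p = -284/17 (p = -16 + 4*(3/(-17)) = -16 + 4*(3*(-1/17)) = -16 + 4*(-3/17) = -16 - 12/17 = -284/17 ≈ -16.706)
v(b) = 1/(-284/17 + b) (v(b) = 1/(b - 284/17) = 1/(-284/17 + b))
26*(v(-9) + 88) = 26*(17/(-284 + 17*(-9)) + 88) = 26*(17/(-284 - 153) + 88) = 26*(17/(-437) + 88) = 26*(17*(-1/437) + 88) = 26*(-17/437 + 88) = 26*(38439/437) = 999414/437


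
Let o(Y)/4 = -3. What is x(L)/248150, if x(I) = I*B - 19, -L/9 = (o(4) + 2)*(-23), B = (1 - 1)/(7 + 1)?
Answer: -19/248150 ≈ -7.6567e-5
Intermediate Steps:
o(Y) = -12 (o(Y) = 4*(-3) = -12)
B = 0 (B = 0/8 = 0*(1/8) = 0)
L = -2070 (L = -9*(-12 + 2)*(-23) = -(-90)*(-23) = -9*230 = -2070)
x(I) = -19 (x(I) = I*0 - 19 = 0 - 19 = -19)
x(L)/248150 = -19/248150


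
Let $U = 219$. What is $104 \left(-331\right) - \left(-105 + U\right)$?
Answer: $-34538$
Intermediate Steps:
$104 \left(-331\right) - \left(-105 + U\right) = 104 \left(-331\right) + \left(105 - 219\right) = -34424 + \left(105 - 219\right) = -34424 - 114 = -34538$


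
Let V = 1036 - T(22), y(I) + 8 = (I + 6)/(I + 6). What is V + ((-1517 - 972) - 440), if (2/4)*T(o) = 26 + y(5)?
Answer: -1931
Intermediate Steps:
y(I) = -7 (y(I) = -8 + (I + 6)/(I + 6) = -8 + (6 + I)/(6 + I) = -8 + 1 = -7)
T(o) = 38 (T(o) = 2*(26 - 7) = 2*19 = 38)
V = 998 (V = 1036 - 1*38 = 1036 - 38 = 998)
V + ((-1517 - 972) - 440) = 998 + ((-1517 - 972) - 440) = 998 + (-2489 - 440) = 998 - 2929 = -1931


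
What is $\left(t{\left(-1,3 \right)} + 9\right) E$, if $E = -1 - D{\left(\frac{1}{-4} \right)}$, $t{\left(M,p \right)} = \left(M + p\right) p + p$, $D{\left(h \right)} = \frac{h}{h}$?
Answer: $-36$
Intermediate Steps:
$D{\left(h \right)} = 1$
$t{\left(M,p \right)} = p + p \left(M + p\right)$ ($t{\left(M,p \right)} = p \left(M + p\right) + p = p + p \left(M + p\right)$)
$E = -2$ ($E = -1 - 1 = -2$)
$\left(t{\left(-1,3 \right)} + 9\right) E = \left(3 \left(1 - 1 + 3\right) + 9\right) \left(-2\right) = \left(3 \cdot 3 + 9\right) \left(-2\right) = \left(9 + 9\right) \left(-2\right) = 18 \left(-2\right) = -36$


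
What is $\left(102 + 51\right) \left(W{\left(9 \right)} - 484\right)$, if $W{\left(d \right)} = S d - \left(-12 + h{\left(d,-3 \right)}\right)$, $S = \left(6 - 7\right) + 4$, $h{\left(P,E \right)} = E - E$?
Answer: $-68085$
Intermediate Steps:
$h{\left(P,E \right)} = 0$
$S = 3$ ($S = -1 + 4 = 3$)
$W{\left(d \right)} = 12 + 3 d$ ($W{\left(d \right)} = 3 d + \left(12 - 0\right) = 3 d + \left(12 + 0\right) = 3 d + 12 = 12 + 3 d$)
$\left(102 + 51\right) \left(W{\left(9 \right)} - 484\right) = \left(102 + 51\right) \left(\left(12 + 3 \cdot 9\right) - 484\right) = 153 \left(\left(12 + 27\right) - 484\right) = 153 \left(39 - 484\right) = 153 \left(-445\right) = -68085$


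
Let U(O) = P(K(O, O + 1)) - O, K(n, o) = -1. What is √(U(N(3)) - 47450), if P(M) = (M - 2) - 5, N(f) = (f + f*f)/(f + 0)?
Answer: I*√47462 ≈ 217.86*I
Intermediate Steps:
N(f) = (f + f²)/f
P(M) = -7 + M (P(M) = (-2 + M) - 5 = -7 + M)
U(O) = -8 - O (U(O) = (-7 - 1) - O = -8 - O)
√(U(N(3)) - 47450) = √((-8 - (1 + 3)) - 47450) = √((-8 - 1*4) - 47450) = √((-8 - 4) - 47450) = √(-12 - 47450) = √(-47462) = I*√47462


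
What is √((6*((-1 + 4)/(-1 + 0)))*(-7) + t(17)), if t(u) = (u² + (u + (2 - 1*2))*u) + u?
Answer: √721 ≈ 26.851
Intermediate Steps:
t(u) = u + 2*u² (t(u) = (u² + (u + (2 - 2))*u) + u = (u² + (u + 0)*u) + u = (u² + u*u) + u = (u² + u²) + u = 2*u² + u = u + 2*u²)
√((6*((-1 + 4)/(-1 + 0)))*(-7) + t(17)) = √((6*((-1 + 4)/(-1 + 0)))*(-7) + 17*(1 + 2*17)) = √((6*(3/(-1)))*(-7) + 17*(1 + 34)) = √((6*(3*(-1)))*(-7) + 17*35) = √((6*(-3))*(-7) + 595) = √(-18*(-7) + 595) = √(126 + 595) = √721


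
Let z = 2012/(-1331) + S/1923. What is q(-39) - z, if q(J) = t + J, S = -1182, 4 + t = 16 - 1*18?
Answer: -36578589/853171 ≈ -42.874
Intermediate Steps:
t = -6 (t = -4 + (16 - 1*18) = -4 + (16 - 18) = -4 - 2 = -6)
q(J) = -6 + J
z = -1814106/853171 (z = 2012/(-1331) - 1182/1923 = 2012*(-1/1331) - 1182*1/1923 = -2012/1331 - 394/641 = -1814106/853171 ≈ -2.1263)
q(-39) - z = (-6 - 39) - 1*(-1814106/853171) = -45 + 1814106/853171 = -36578589/853171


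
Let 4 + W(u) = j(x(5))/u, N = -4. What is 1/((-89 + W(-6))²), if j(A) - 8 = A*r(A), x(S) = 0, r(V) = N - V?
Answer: 9/80089 ≈ 0.00011238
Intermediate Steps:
r(V) = -4 - V
j(A) = 8 + A*(-4 - A)
W(u) = -4 + 8/u (W(u) = -4 + (8 - 1*0*(4 + 0))/u = -4 + (8 - 1*0*4)/u = -4 + (8 + 0)/u = -4 + 8/u)
1/((-89 + W(-6))²) = 1/((-89 + (-4 + 8/(-6)))²) = 1/((-89 + (-4 + 8*(-⅙)))²) = 1/((-89 + (-4 - 4/3))²) = 1/((-89 - 16/3)²) = 1/((-283/3)²) = 1/(80089/9) = 9/80089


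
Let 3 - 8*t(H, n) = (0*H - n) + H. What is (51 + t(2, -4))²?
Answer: 164025/64 ≈ 2562.9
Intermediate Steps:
t(H, n) = 3/8 - H/8 + n/8 (t(H, n) = 3/8 - ((0*H - n) + H)/8 = 3/8 - ((0 - n) + H)/8 = 3/8 - (-n + H)/8 = 3/8 - (H - n)/8 = 3/8 + (-H/8 + n/8) = 3/8 - H/8 + n/8)
(51 + t(2, -4))² = (51 + (3/8 - ⅛*2 + (⅛)*(-4)))² = (51 + (3/8 - ¼ - ½))² = (51 - 3/8)² = (405/8)² = 164025/64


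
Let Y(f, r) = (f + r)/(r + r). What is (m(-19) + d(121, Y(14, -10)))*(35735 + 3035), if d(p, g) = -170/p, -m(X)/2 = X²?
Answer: -3393615640/121 ≈ -2.8046e+7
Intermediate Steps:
m(X) = -2*X²
Y(f, r) = (f + r)/(2*r) (Y(f, r) = (f + r)/((2*r)) = (f + r)*(1/(2*r)) = (f + r)/(2*r))
(m(-19) + d(121, Y(14, -10)))*(35735 + 3035) = (-2*(-19)² - 170/121)*(35735 + 3035) = (-2*361 - 170*1/121)*38770 = (-722 - 170/121)*38770 = -87532/121*38770 = -3393615640/121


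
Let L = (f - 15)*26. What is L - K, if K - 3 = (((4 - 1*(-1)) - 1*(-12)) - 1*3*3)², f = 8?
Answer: -249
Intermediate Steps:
L = -182 (L = (8 - 15)*26 = -7*26 = -182)
K = 67 (K = 3 + (((4 - 1*(-1)) - 1*(-12)) - 1*3*3)² = 3 + (((4 + 1) + 12) - 3*3)² = 3 + ((5 + 12) - 9)² = 3 + (17 - 9)² = 3 + 8² = 3 + 64 = 67)
L - K = -182 - 1*67 = -182 - 67 = -249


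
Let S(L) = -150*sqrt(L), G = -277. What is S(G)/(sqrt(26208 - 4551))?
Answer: -50*I*sqrt(5998989)/7219 ≈ -16.964*I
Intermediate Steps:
S(G)/(sqrt(26208 - 4551)) = (-150*I*sqrt(277))/(sqrt(26208 - 4551)) = (-150*I*sqrt(277))/(sqrt(21657)) = (-150*I*sqrt(277))*(sqrt(21657)/21657) = -50*I*sqrt(5998989)/7219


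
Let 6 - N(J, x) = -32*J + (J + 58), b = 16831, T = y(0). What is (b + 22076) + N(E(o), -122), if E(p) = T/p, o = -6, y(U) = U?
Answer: 38855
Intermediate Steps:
T = 0
E(p) = 0 (E(p) = 0/p = 0)
N(J, x) = -52 + 31*J (N(J, x) = 6 - (-32*J + (J + 58)) = 6 - (-32*J + (58 + J)) = 6 - (58 - 31*J) = 6 + (-58 + 31*J) = -52 + 31*J)
(b + 22076) + N(E(o), -122) = (16831 + 22076) + (-52 + 31*0) = 38907 + (-52 + 0) = 38907 - 52 = 38855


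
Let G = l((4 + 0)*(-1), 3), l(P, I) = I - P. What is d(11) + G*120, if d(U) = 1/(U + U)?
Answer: 18481/22 ≈ 840.04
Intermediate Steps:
d(U) = 1/(2*U)
G = 7 (G = 3 - (4 + 0)*(-1) = 3 - 4*(-1) = 3 - 1*(-4) = 3 + 4 = 7)
d(11) + G*120 = (½)/11 + 7*120 = (½)*(1/11) + 840 = 1/22 + 840 = 18481/22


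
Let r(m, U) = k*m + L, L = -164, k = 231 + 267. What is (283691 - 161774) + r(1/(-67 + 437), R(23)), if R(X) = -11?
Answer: 22524554/185 ≈ 1.2175e+5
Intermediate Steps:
k = 498
r(m, U) = -164 + 498*m (r(m, U) = 498*m - 164 = -164 + 498*m)
(283691 - 161774) + r(1/(-67 + 437), R(23)) = (283691 - 161774) + (-164 + 498/(-67 + 437)) = 121917 + (-164 + 498/370) = 121917 + (-164 + 498*(1/370)) = 121917 + (-164 + 249/185) = 121917 - 30091/185 = 22524554/185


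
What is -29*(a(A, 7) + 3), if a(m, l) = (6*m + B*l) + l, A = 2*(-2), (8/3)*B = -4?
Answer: 1421/2 ≈ 710.50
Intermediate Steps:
B = -3/2 (B = (3/8)*(-4) = -3/2 ≈ -1.5000)
A = -4
a(m, l) = 6*m - l/2 (a(m, l) = (6*m - 3*l/2) + l = 6*m - l/2)
-29*(a(A, 7) + 3) = -29*((6*(-4) - ½*7) + 3) = -29*((-24 - 7/2) + 3) = -29*(-55/2 + 3) = -29*(-49/2) = 1421/2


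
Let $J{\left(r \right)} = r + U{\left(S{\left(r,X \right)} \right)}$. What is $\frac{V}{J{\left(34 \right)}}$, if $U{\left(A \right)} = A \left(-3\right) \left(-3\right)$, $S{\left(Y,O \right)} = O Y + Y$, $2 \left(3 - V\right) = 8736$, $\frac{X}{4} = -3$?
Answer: $\frac{4365}{3332} \approx 1.31$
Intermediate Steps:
$X = -12$ ($X = 4 \left(-3\right) = -12$)
$V = -4365$ ($V = 3 - 4368 = -4365$)
$S{\left(Y,O \right)} = Y + O Y$
$U{\left(A \right)} = 9 A$ ($U{\left(A \right)} = - 3 A \left(-3\right) = 9 A$)
$J{\left(r \right)} = - 98 r$ ($J{\left(r \right)} = r + 9 r \left(1 - 12\right) = r + 9 r \left(-11\right) = r + 9 \left(- 11 r\right) = r - 99 r = - 98 r$)
$\frac{V}{J{\left(34 \right)}} = - \frac{4365}{\left(-98\right) 34} = - \frac{4365}{-3332} = \left(-4365\right) \left(- \frac{1}{3332}\right) = \frac{4365}{3332}$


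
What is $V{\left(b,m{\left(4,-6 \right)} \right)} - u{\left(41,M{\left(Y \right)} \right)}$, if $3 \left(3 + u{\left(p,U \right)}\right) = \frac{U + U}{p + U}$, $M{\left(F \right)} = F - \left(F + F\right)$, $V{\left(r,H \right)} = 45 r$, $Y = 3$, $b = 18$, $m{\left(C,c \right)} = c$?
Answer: $\frac{15448}{19} \approx 813.05$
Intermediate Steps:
$M{\left(F \right)} = - F$ ($M{\left(F \right)} = F - 2 F = - F$)
$u{\left(p,U \right)} = -3 + \frac{2 U}{3 \left(U + p\right)}$ ($u{\left(p,U \right)} = -3 + \frac{\left(U + U\right) \frac{1}{p + U}}{3} = -3 + \frac{2 U \frac{1}{U + p}}{3} = -3 + \frac{2 U}{3 \left(U + p\right)}$)
$V{\left(b,m{\left(4,-6 \right)} \right)} - u{\left(41,M{\left(Y \right)} \right)} = 45 \cdot 18 - \frac{\left(-3\right) 41 - \frac{7 \left(\left(-1\right) 3\right)}{3}}{\left(-1\right) 3 + 41} = 810 - \frac{-123 - -7}{-3 + 41} = 810 - \frac{-123 + 7}{38} = 810 - \frac{1}{38} \left(-116\right) = 810 - - \frac{58}{19} = 810 + \frac{58}{19} = \frac{15448}{19}$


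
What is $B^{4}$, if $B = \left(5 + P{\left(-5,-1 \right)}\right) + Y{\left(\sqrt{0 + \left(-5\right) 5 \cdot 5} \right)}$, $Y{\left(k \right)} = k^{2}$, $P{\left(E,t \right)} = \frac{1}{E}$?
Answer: $\frac{130466162401}{625} \approx 2.0875 \cdot 10^{8}$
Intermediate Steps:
$B = - \frac{601}{5}$ ($B = \left(5 + \frac{1}{-5}\right) + \left(\sqrt{0 + \left(-5\right) 5 \cdot 5}\right)^{2} = \left(5 - \frac{1}{5}\right) + \left(\sqrt{0 - 125}\right)^{2} = \frac{24}{5} + \left(\sqrt{0 - 125}\right)^{2} = \frac{24}{5} + \left(\sqrt{-125}\right)^{2} = \frac{24}{5} + \left(5 i \sqrt{5}\right)^{2} = \frac{24}{5} - 125 = - \frac{601}{5} \approx -120.2$)
$B^{4} = \left(- \frac{601}{5}\right)^{4} = \frac{130466162401}{625}$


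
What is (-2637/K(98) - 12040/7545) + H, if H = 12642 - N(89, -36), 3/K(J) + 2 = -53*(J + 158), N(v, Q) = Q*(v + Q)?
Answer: 18021350812/1509 ≈ 1.1943e+7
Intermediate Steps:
N(v, Q) = Q*(Q + v)
K(J) = 3/(-8376 - 53*J) (K(J) = 3/(-2 - 53*(J + 158)) = 3/(-2 - 53*(158 + J)) = 3/(-2 + (-8374 - 53*J)) = 3/(-8376 - 53*J))
H = 14550 (H = 12642 - (-36)*(-36 + 89) = 12642 - (-36)*53 = 12642 - 1*(-1908) = 12642 + 1908 = 14550)
(-2637/K(98) - 12040/7545) + H = (-2637/((-3/(8376 + 53*98))) - 12040/7545) + 14550 = (-2637/((-3/(8376 + 5194))) - 12040*1/7545) + 14550 = (-2637/((-3/13570)) - 2408/1509) + 14550 = (-2637/((-3*1/13570)) - 2408/1509) + 14550 = (-2637/(-3/13570) - 2408/1509) + 14550 = (-2637*(-13570/3) - 2408/1509) + 14550 = (11928030 - 2408/1509) + 14550 = 17999394862/1509 + 14550 = 18021350812/1509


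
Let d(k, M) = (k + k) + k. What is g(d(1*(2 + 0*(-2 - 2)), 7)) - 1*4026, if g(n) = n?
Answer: -4020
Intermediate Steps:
d(k, M) = 3*k (d(k, M) = 2*k + k = 3*k)
g(d(1*(2 + 0*(-2 - 2)), 7)) - 1*4026 = 3*(1*(2 + 0*(-2 - 2))) - 1*4026 = 3*(1*(2 + 0*(-4))) - 4026 = 3*(1*(2 + 0)) - 4026 = 3*(1*2) - 4026 = 3*2 - 4026 = 6 - 4026 = -4020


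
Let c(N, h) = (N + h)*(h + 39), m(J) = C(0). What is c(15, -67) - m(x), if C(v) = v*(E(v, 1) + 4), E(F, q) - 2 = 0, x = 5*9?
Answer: 1456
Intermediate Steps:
x = 45
E(F, q) = 2 (E(F, q) = 2 + 0 = 2)
C(v) = 6*v (C(v) = v*(2 + 4) = v*6 = 6*v)
m(J) = 0 (m(J) = 6*0 = 0)
c(N, h) = (39 + h)*(N + h) (c(N, h) = (N + h)*(39 + h) = (39 + h)*(N + h))
c(15, -67) - m(x) = ((-67)² + 39*15 + 39*(-67) + 15*(-67)) - 1*0 = (4489 + 585 - 2613 - 1005) + 0 = 1456 + 0 = 1456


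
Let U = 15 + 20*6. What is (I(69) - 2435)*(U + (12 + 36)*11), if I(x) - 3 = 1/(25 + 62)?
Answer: -46759843/29 ≈ -1.6124e+6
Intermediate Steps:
I(x) = 262/87 (I(x) = 3 + 1/(25 + 62) = 3 + 1/87 = 262/87)
U = 135 (U = 15 + 120 = 135)
(I(69) - 2435)*(U + (12 + 36)*11) = (262/87 - 2435)*(135 + (12 + 36)*11) = -211583*(135 + 48*11)/87 = -211583*(135 + 528)/87 = -211583/87*663 = -46759843/29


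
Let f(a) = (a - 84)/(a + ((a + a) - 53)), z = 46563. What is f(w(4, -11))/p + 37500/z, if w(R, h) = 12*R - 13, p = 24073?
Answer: 2235241353/2775589388 ≈ 0.80532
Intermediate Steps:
w(R, h) = -13 + 12*R
f(a) = (-84 + a)/(-53 + 3*a) (f(a) = (-84 + a)/(a + (2*a - 53)) = (-84 + a)/(a + (-53 + 2*a)) = (-84 + a)/(-53 + 3*a))
f(w(4, -11))/p + 37500/z = ((-84 + (-13 + 12*4))/(-53 + 3*(-13 + 12*4)))/24073 + 37500/46563 = ((-84 + (-13 + 48))/(-53 + 3*(-13 + 48)))*(1/24073) + 37500*(1/46563) = ((-84 + 35)/(-53 + 3*35))*(1/24073) + 12500/15521 = (-49/(-53 + 105))*(1/24073) + 12500/15521 = (-49/52)*(1/24073) + 12500/15521 = ((1/52)*(-49))*(1/24073) + 12500/15521 = -49/52*1/24073 + 12500/15521 = -7/178828 + 12500/15521 = 2235241353/2775589388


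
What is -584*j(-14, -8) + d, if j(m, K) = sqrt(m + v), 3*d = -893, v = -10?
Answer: -893/3 - 1168*I*sqrt(6) ≈ -297.67 - 2861.0*I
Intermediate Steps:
d = -893/3 (d = (1/3)*(-893) = -893/3 ≈ -297.67)
j(m, K) = sqrt(-10 + m) (j(m, K) = sqrt(m - 10) = sqrt(-10 + m))
-584*j(-14, -8) + d = -584*sqrt(-10 - 14) - 893/3 = -1168*I*sqrt(6) - 893/3 = -893/3 - 1168*I*sqrt(6)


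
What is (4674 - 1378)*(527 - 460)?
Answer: 220832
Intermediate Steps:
(4674 - 1378)*(527 - 460) = 3296*67 = 220832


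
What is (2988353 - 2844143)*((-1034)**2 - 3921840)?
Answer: -411385559640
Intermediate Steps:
(2988353 - 2844143)*((-1034)**2 - 3921840) = 144210*(1069156 - 3921840) = 144210*(-2852684) = -411385559640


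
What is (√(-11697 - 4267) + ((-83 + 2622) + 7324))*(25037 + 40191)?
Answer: 643343764 + 130456*I*√3991 ≈ 6.4334e+8 + 8.2415e+6*I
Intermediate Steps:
(√(-11697 - 4267) + ((-83 + 2622) + 7324))*(25037 + 40191) = (√(-15964) + (2539 + 7324))*65228 = (2*I*√3991 + 9863)*65228 = (9863 + 2*I*√3991)*65228 = 643343764 + 130456*I*√3991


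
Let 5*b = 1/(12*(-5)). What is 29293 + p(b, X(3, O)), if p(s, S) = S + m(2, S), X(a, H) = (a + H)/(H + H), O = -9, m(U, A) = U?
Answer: 87886/3 ≈ 29295.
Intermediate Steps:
X(a, H) = (H + a)/(2*H) (X(a, H) = (H + a)/((2*H)) = (H + a)*(1/(2*H)) = (H + a)/(2*H))
b = -1/300 (b = 1/(5*((12*(-5)))) = (1/5)/(-60) = (1/5)*(-1/60) = -1/300 ≈ -0.0033333)
p(s, S) = 2 + S (p(s, S) = S + 2 = 2 + S)
29293 + p(b, X(3, O)) = 29293 + (2 + (1/2)*(-9 + 3)/(-9)) = 29293 + (2 + (1/2)*(-1/9)*(-6)) = 29293 + (2 + 1/3) = 29293 + 7/3 = 87886/3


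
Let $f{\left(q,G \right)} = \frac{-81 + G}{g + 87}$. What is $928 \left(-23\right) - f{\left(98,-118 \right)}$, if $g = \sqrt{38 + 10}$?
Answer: $- \frac{53503637}{2507} - \frac{796 \sqrt{3}}{7521} \approx -21342.0$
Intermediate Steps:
$g = 4 \sqrt{3}$ ($g = \sqrt{48} = 4 \sqrt{3} \approx 6.9282$)
$f{\left(q,G \right)} = \frac{-81 + G}{87 + 4 \sqrt{3}}$ ($f{\left(q,G \right)} = \frac{-81 + G}{4 \sqrt{3} + 87} = \frac{-81 + G}{87 + 4 \sqrt{3}}$)
$928 \left(-23\right) - f{\left(98,-118 \right)} = 928 \left(-23\right) - \frac{-81 - 118}{87 + 4 \sqrt{3}} = -21344 - \frac{1}{87 + 4 \sqrt{3}} \left(-199\right) = -21344 - - \frac{199}{87 + 4 \sqrt{3}} = -21344 + \frac{199}{87 + 4 \sqrt{3}}$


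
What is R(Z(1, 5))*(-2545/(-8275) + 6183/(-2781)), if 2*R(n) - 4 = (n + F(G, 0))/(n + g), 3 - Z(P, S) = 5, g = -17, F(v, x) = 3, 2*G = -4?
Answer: -2449260/647767 ≈ -3.7811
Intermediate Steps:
G = -2 (G = (½)*(-4) = -2)
Z(P, S) = -2 (Z(P, S) = 3 - 1*5 = 3 - 5 = -2)
R(n) = 2 + (3 + n)/(2*(-17 + n)) (R(n) = 2 + ((n + 3)/(n - 17))/2 = 2 + ((3 + n)/(-17 + n))/2 = 2 + (3 + n)/(2*(-17 + n)))
R(Z(1, 5))*(-2545/(-8275) + 6183/(-2781)) = (5*(-13 - 2)/(2*(-17 - 2)))*(-2545/(-8275) + 6183/(-2781)) = ((5/2)*(-15)/(-19))*(-2545*(-1/8275) + 6183*(-1/2781)) = ((5/2)*(-1/19)*(-15))*(509/1655 - 229/103) = (75/38)*(-326568/170465) = -2449260/647767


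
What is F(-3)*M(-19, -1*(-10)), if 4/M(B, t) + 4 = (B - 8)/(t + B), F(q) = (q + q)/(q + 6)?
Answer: 8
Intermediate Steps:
F(q) = 2*q/(6 + q) (F(q) = (2*q)/(6 + q) = 2*q/(6 + q))
M(B, t) = 4/(-4 + (-8 + B)/(B + t)) (M(B, t) = 4/(-4 + (B - 8)/(t + B)) = 4/(-4 + (-8 + B)/(B + t)))
F(-3)*M(-19, -1*(-10)) = (2*(-3)/(6 - 3))*(4*(-1*(-19) - (-1)*(-10))/(8 + 3*(-19) + 4*(-1*(-10)))) = (2*(-3)/3)*(4*(19 - 1*10)/(8 - 57 + 4*10)) = (2*(-3)*(⅓))*(4*(19 - 10)/(8 - 57 + 40)) = -8*9/(-9) = -8*(-1)*9/9 = -2*(-4) = 8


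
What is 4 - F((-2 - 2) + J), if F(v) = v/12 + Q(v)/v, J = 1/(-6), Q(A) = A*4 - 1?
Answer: 193/1800 ≈ 0.10722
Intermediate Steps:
Q(A) = -1 + 4*A (Q(A) = 4*A - 1 = -1 + 4*A)
J = -⅙ ≈ -0.16667
F(v) = v/12 + (-1 + 4*v)/v
4 - F((-2 - 2) + J) = 4 - (4 - 1/((-2 - 2) - ⅙) + ((-2 - 2) - ⅙)/12) = 4 - (4 - 1/(-4 - ⅙) + (-4 - ⅙)/12) = 4 - (4 - 1/(-25/6) + (1/12)*(-25/6)) = 4 - (4 - 1*(-6/25) - 25/72) = 4 - (4 + 6/25 - 25/72) = 4 - 1*7007/1800 = 4 - 7007/1800 = 193/1800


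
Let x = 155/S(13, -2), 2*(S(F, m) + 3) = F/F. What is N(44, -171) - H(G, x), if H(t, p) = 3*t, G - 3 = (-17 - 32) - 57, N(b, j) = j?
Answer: 138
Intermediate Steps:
S(F, m) = -5/2 (S(F, m) = -3 + (F/F)/2 = -3 + (½)*1 = -3 + ½ = -5/2)
G = -103 (G = 3 + ((-17 - 32) - 57) = 3 + (-49 - 57) = 3 - 106 = -103)
x = -62 (x = 155/(-5/2) = 155*(-⅖) = -62)
N(44, -171) - H(G, x) = -171 - 3*(-103) = -171 - 1*(-309) = -171 + 309 = 138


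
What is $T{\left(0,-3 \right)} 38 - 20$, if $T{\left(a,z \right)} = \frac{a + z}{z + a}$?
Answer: $18$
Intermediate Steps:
$T{\left(a,z \right)} = 1$ ($T{\left(a,z \right)} = \frac{a + z}{a + z} = 1$)
$T{\left(0,-3 \right)} 38 - 20 = 1 \cdot 38 - 20 = 38 - 20 = 18$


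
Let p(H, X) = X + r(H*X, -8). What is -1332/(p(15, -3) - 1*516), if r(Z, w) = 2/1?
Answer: 1332/517 ≈ 2.5764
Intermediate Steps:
r(Z, w) = 2 (r(Z, w) = 2*1 = 2)
p(H, X) = 2 + X (p(H, X) = X + 2 = 2 + X)
-1332/(p(15, -3) - 1*516) = -1332/((2 - 3) - 1*516) = -1332/(-1 - 516) = -1332/(-517) = -1332*(-1/517) = 1332/517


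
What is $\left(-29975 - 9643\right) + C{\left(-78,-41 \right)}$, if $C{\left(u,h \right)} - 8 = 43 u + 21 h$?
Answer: $-43825$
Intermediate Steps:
$C{\left(u,h \right)} = 8 + 21 h + 43 u$ ($C{\left(u,h \right)} = 8 + \left(43 u + 21 h\right) = 8 + \left(21 h + 43 u\right) = 8 + 21 h + 43 u$)
$\left(-29975 - 9643\right) + C{\left(-78,-41 \right)} = \left(-29975 - 9643\right) + \left(8 + 21 \left(-41\right) + 43 \left(-78\right)\right) = -39618 - 4207 = -43825$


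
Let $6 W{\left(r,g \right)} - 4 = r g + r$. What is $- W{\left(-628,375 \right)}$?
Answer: $39354$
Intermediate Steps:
$W{\left(r,g \right)} = \frac{2}{3} + \frac{r}{6} + \frac{g r}{6}$ ($W{\left(r,g \right)} = \frac{2}{3} + \frac{r g + r}{6} = \frac{2}{3} + \frac{g r + r}{6} = \frac{2}{3} + \frac{r + g r}{6} = \frac{2}{3} + \left(\frac{r}{6} + \frac{g r}{6}\right) = \frac{2}{3} + \frac{r}{6} + \frac{g r}{6}$)
$- W{\left(-628,375 \right)} = - (\frac{2}{3} + \frac{1}{6} \left(-628\right) + \frac{1}{6} \cdot 375 \left(-628\right)) = - (\frac{2}{3} - \frac{314}{3} - 39250) = \left(-1\right) \left(-39354\right) = 39354$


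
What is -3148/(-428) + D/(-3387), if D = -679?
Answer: 2738222/362409 ≈ 7.5556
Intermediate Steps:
-3148/(-428) + D/(-3387) = -3148/(-428) - 679/(-3387) = -3148*(-1/428) - 679*(-1/3387) = 787/107 + 679/3387 = 2738222/362409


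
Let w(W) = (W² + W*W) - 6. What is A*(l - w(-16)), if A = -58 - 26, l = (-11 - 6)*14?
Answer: 62496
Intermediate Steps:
w(W) = -6 + 2*W² (w(W) = (W² + W²) - 6 = 2*W² - 6 = -6 + 2*W²)
l = -238 (l = -17*14 = -238)
A = -84
A*(l - w(-16)) = -84*(-238 - (-6 + 2*(-16)²)) = -84*(-238 - (-6 + 2*256)) = -84*(-238 - (-6 + 512)) = -84*(-238 - 1*506) = -84*(-238 - 506) = -84*(-744) = 62496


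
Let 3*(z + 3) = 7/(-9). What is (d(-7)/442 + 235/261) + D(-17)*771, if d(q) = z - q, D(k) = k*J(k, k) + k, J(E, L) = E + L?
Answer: 149693238205/346086 ≈ 4.3253e+5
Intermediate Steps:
z = -88/27 (z = -3 + (7/(-9))/3 = -3 + (7*(-⅑))/3 = -3 + (⅓)*(-7/9) = -3 - 7/27 = -88/27 ≈ -3.2593)
D(k) = k + 2*k² (D(k) = k*(k + k) + k = k*(2*k) + k = 2*k² + k = k + 2*k²)
d(q) = -88/27 - q
(d(-7)/442 + 235/261) + D(-17)*771 = ((-88/27 - 1*(-7))/442 + 235/261) - 17*(1 + 2*(-17))*771 = ((-88/27 + 7)*(1/442) + 235*(1/261)) - 17*(1 - 34)*771 = ((101/27)*(1/442) + 235/261) - 17*(-33)*771 = (101/11934 + 235/261) + 561*771 = 314539/346086 + 432531 = 149693238205/346086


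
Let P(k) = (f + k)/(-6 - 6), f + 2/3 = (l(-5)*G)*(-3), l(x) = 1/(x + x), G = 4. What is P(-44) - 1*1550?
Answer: -69587/45 ≈ -1546.4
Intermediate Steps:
l(x) = 1/(2*x)
f = 8/15 (f = -⅔ + (((½)/(-5))*4)*(-3) = -⅔ + (((½)*(-⅕))*4)*(-3) = -⅔ - ⅒*4*(-3) = -⅔ - ⅖*(-3) = -⅔ + 6/5 = 8/15 ≈ 0.53333)
P(k) = -2/45 - k/12 (P(k) = (8/15 + k)/(-6 - 6) = (8/15 + k)/(-12) = (8/15 + k)*(-1/12) = -2/45 - k/12)
P(-44) - 1*1550 = (-2/45 - 1/12*(-44)) - 1*1550 = (-2/45 + 11/3) - 1550 = 163/45 - 1550 = -69587/45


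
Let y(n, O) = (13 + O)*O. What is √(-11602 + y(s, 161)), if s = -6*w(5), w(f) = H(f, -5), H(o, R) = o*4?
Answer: 2*√4103 ≈ 128.11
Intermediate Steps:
H(o, R) = 4*o
w(f) = 4*f
s = -120 (s = -24*5 = -6*20 = -120)
y(n, O) = O*(13 + O)
√(-11602 + y(s, 161)) = √(-11602 + 161*(13 + 161)) = √(-11602 + 161*174) = √(-11602 + 28014) = √16412 = 2*√4103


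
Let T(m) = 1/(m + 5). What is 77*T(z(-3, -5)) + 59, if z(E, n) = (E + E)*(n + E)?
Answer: 3204/53 ≈ 60.453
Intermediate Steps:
z(E, n) = 2*E*(E + n) (z(E, n) = (2*E)*(E + n) = 2*E*(E + n))
T(m) = 1/(5 + m)
77*T(z(-3, -5)) + 59 = 77/(5 + 2*(-3)*(-3 - 5)) + 59 = 77/(5 + 2*(-3)*(-8)) + 59 = 77/(5 + 48) + 59 = 77/53 + 59 = 3204/53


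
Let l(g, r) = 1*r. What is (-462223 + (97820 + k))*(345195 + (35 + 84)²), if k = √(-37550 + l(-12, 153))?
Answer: -130950404468 + 359356*I*√37397 ≈ -1.3095e+11 + 6.9493e+7*I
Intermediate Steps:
l(g, r) = r
k = I*√37397 (k = √(-37550 + 153) = √(-37397) = I*√37397 ≈ 193.38*I)
(-462223 + (97820 + k))*(345195 + (35 + 84)²) = (-462223 + (97820 + I*√37397))*(345195 + (35 + 84)²) = (-364403 + I*√37397)*(345195 + 119²) = (-364403 + I*√37397)*(345195 + 14161) = (-364403 + I*√37397)*359356 = -130950404468 + 359356*I*√37397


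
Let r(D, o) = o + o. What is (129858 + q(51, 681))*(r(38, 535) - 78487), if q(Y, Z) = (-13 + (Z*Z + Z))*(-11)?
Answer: 385448482037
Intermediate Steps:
r(D, o) = 2*o
q(Y, Z) = 143 - 11*Z - 11*Z² (q(Y, Z) = (-13 + (Z² + Z))*(-11) = (-13 + (Z + Z²))*(-11) = (-13 + Z + Z²)*(-11) = 143 - 11*Z - 11*Z²)
(129858 + q(51, 681))*(r(38, 535) - 78487) = (129858 + (143 - 11*681 - 11*681²))*(2*535 - 78487) = (129858 + (143 - 7491 - 11*463761))*(1070 - 78487) = (129858 + (143 - 7491 - 5101371))*(-77417) = (129858 - 5108719)*(-77417) = -4978861*(-77417) = 385448482037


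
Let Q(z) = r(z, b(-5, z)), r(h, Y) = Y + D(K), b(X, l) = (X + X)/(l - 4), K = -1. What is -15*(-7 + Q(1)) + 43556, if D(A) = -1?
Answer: 43626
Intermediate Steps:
b(X, l) = 2*X/(-4 + l) (b(X, l) = (2*X)/(-4 + l) = 2*X/(-4 + l))
r(h, Y) = -1 + Y (r(h, Y) = Y - 1 = -1 + Y)
Q(z) = -1 - 10/(-4 + z) (Q(z) = -1 + 2*(-5)/(-4 + z) = -1 - 10/(-4 + z))
-15*(-7 + Q(1)) + 43556 = -15*(-7 + (-6 - 1*1)/(-4 + 1)) + 43556 = -15*(-7 + (-6 - 1)/(-3)) + 43556 = -15*(-7 - 1/3*(-7)) + 43556 = -15*(-7 + 7/3) + 43556 = -15*(-14/3) + 43556 = 70 + 43556 = 43626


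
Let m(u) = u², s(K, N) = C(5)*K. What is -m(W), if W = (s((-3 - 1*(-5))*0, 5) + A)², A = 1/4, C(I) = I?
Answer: -1/256 ≈ -0.0039063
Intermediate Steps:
s(K, N) = 5*K
A = ¼ ≈ 0.25000
W = 1/16 (W = (5*((-3 - 1*(-5))*0) + ¼)² = (5*((-3 + 5)*0) + ¼)² = (5*(2*0) + ¼)² = (5*0 + ¼)² = (0 + ¼)² = (¼)² = 1/16 ≈ 0.062500)
-m(W) = -(1/16)² = -1*1/256 = -1/256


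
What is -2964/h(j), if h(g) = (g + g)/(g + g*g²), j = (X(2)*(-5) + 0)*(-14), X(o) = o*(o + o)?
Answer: -464756682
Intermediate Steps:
X(o) = 2*o² (X(o) = o*(2*o) = 2*o²)
j = 560 (j = ((2*2²)*(-5) + 0)*(-14) = ((2*4)*(-5) + 0)*(-14) = (8*(-5) + 0)*(-14) = (-40 + 0)*(-14) = -40*(-14) = 560)
h(g) = 2*g/(g + g³) (h(g) = (2*g)/(g + g³) = 2*g/(g + g³))
-2964/h(j) = -2964/(2/(1 + 560²)) = -2964/(2/(1 + 313600)) = -2964/(2/313601) = -2964/(2*(1/313601)) = -2964/2/313601 = -2964*313601/2 = -464756682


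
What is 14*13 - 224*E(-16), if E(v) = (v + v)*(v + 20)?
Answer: 28854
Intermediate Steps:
E(v) = 2*v*(20 + v) (E(v) = (2*v)*(20 + v) = 2*v*(20 + v))
14*13 - 224*E(-16) = 14*13 - 448*(-16)*(20 - 16) = 182 - 448*(-16)*4 = 182 - 224*(-128) = 182 + 28672 = 28854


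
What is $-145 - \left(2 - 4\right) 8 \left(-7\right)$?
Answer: $-257$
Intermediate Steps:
$-145 - \left(2 - 4\right) 8 \left(-7\right) = -145 - \left(-2\right) 8 \left(-7\right) = -145 - \left(-16\right) \left(-7\right) = -145 - 112 = -257$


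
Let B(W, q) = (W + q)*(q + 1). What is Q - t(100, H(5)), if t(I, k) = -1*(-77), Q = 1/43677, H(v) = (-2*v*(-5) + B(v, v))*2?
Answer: -3363128/43677 ≈ -77.000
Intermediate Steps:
B(W, q) = (1 + q)*(W + q) (B(W, q) = (W + q)*(1 + q) = (1 + q)*(W + q))
H(v) = 4*v² + 24*v (H(v) = (-2*v*(-5) + (v + v + v² + v*v))*2 = (10*v + (v + v + v² + v²))*2 = (10*v + (2*v + 2*v²))*2 = (2*v² + 12*v)*2 = 4*v² + 24*v)
Q = 1/43677 ≈ 2.2895e-5
t(I, k) = 77
Q - t(100, H(5)) = 1/43677 - 1*77 = 1/43677 - 77 = -3363128/43677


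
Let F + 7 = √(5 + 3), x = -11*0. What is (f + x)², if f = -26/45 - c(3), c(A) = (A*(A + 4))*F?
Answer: 50559121/2025 - 184492*√2/15 ≈ 7573.4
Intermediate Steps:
x = 0
F = -7 + 2*√2 (F = -7 + √(5 + 3) = -7 + √8 = -7 + 2*√2 ≈ -4.1716)
c(A) = A*(-7 + 2*√2)*(4 + A) (c(A) = (A*(A + 4))*(-7 + 2*√2) = (A*(4 + A))*(-7 + 2*√2) = A*(-7 + 2*√2)*(4 + A))
f = 6589/45 - 42*√2 (f = -26/45 - (-1)*3*(4 + 3)*(7 - 2*√2) = -26*1/45 - (-1)*3*7*(7 - 2*√2) = -26/45 - (-147 + 42*√2) = -26/45 + (147 - 42*√2) = 6589/45 - 42*√2 ≈ 87.025)
(f + x)² = ((6589/45 - 42*√2) + 0)² = (6589/45 - 42*√2)²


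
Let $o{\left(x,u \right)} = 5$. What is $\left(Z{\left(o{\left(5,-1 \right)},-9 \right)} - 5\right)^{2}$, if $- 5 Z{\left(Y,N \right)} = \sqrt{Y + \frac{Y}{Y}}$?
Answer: $\frac{\left(25 + \sqrt{6}\right)^{2}}{25} \approx 30.139$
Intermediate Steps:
$Z{\left(Y,N \right)} = - \frac{\sqrt{1 + Y}}{5}$ ($Z{\left(Y,N \right)} = - \frac{\sqrt{Y + \frac{Y}{Y}}}{5} = - \frac{\sqrt{Y + 1}}{5} = - \frac{\sqrt{1 + Y}}{5}$)
$\left(Z{\left(o{\left(5,-1 \right)},-9 \right)} - 5\right)^{2} = \left(- \frac{\sqrt{1 + 5}}{5} - 5\right)^{2} = \left(- \frac{\sqrt{6}}{5} - 5\right)^{2} = \left(-5 - \frac{\sqrt{6}}{5}\right)^{2}$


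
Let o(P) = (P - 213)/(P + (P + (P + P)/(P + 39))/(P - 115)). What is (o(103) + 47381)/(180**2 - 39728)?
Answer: -63441597/9812192 ≈ -6.4656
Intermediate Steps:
o(P) = (-213 + P)/(P + (P + 2*P/(39 + P))/(-115 + P)) (o(P) = (-213 + P)/(P + (P + (2*P)/(39 + P))/(-115 + P)) = (-213 + P)/(P + (P + 2*P/(39 + P))/(-115 + P)))
(o(103) + 47381)/(180**2 - 39728) = ((-955305 - 1*103**3 - 11703*103 + 289*103**2)/(103*(4444 - 1*103**2 + 75*103)) + 47381)/(180**2 - 39728) = ((-955305 - 1*1092727 - 1205409 + 289*10609)/(103*(4444 - 1*10609 + 7725)) + 47381)/(32400 - 39728) = ((-955305 - 1092727 - 1205409 + 3066001)/(103*(4444 - 10609 + 7725)) + 47381)/(-7328) = ((1/103)*(-187440)/1560 + 47381)*(-1/7328) = ((1/103)*(1/1560)*(-187440) + 47381)*(-1/7328) = (-1562/1339 + 47381)*(-1/7328) = (63441597/1339)*(-1/7328) = -63441597/9812192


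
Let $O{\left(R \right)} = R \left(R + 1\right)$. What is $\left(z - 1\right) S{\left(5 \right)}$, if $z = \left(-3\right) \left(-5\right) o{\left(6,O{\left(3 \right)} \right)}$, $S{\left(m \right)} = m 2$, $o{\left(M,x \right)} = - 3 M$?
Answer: $-2710$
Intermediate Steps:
$O{\left(R \right)} = R \left(1 + R\right)$
$S{\left(m \right)} = 2 m$
$z = -270$ ($z = \left(-3\right) \left(-5\right) \left(\left(-3\right) 6\right) = 15 \left(-18\right) = -270$)
$\left(z - 1\right) S{\left(5 \right)} = \left(-270 - 1\right) 2 \cdot 5 = \left(-271\right) 10 = -2710$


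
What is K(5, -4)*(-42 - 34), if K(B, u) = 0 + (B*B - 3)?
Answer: -1672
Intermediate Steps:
K(B, u) = -3 + B**2 (K(B, u) = 0 + (B**2 - 3) = 0 + (-3 + B**2) = -3 + B**2)
K(5, -4)*(-42 - 34) = (-3 + 5**2)*(-42 - 34) = (-3 + 25)*(-76) = 22*(-76) = -1672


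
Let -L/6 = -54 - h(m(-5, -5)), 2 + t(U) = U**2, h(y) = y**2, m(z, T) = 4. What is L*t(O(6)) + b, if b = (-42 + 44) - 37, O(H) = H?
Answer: 14245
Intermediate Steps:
t(U) = -2 + U**2
L = 420 (L = -6*(-54 - 1*4**2) = -6*(-54 - 1*16) = -6*(-54 - 16) = -6*(-70) = 420)
b = -35 (b = 2 - 37 = -35)
L*t(O(6)) + b = 420*(-2 + 6**2) - 35 = 420*(-2 + 36) - 35 = 420*34 - 35 = 14280 - 35 = 14245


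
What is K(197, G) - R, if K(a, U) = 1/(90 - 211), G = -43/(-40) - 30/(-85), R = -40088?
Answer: 4850647/121 ≈ 40088.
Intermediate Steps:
G = 971/680 (G = -43*(-1/40) - 30*(-1/85) = 43/40 + 6/17 = 971/680 ≈ 1.4279)
K(a, U) = -1/121 (K(a, U) = 1/(-121) = -1/121)
K(197, G) - R = -1/121 - 1*(-40088) = -1/121 + 40088 = 4850647/121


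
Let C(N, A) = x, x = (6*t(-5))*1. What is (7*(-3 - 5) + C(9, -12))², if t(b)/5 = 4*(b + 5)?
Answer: 3136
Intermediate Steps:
t(b) = 100 + 20*b (t(b) = 5*(4*(b + 5)) = 5*(4*(5 + b)) = 5*(20 + 4*b) = 100 + 20*b)
x = 0 (x = (6*(100 + 20*(-5)))*1 = (6*(100 - 100))*1 = (6*0)*1 = 0*1 = 0)
C(N, A) = 0
(7*(-3 - 5) + C(9, -12))² = (7*(-3 - 5) + 0)² = (7*(-8) + 0)² = (-56 + 0)² = (-56)² = 3136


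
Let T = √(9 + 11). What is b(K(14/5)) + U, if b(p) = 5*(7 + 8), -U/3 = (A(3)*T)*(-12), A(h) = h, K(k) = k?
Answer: 75 + 216*√5 ≈ 557.99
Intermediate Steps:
T = 2*√5 (T = √20 = 2*√5 ≈ 4.4721)
U = 216*√5 (U = -3*3*(2*√5)*(-12) = -3*6*√5*(-12) = -(-216)*√5 = 216*√5 ≈ 482.99)
b(p) = 75 (b(p) = 5*15 = 75)
b(K(14/5)) + U = 75 + 216*√5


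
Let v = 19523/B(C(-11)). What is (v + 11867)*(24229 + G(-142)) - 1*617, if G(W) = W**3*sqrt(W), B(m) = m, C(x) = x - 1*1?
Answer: 2977276345/12 - 87960923182*I*sqrt(142)/3 ≈ 2.4811e+8 - 3.4939e+11*I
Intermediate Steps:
C(x) = -1 + x (C(x) = x - 1 = -1 + x)
G(W) = W**(7/2)
v = -19523/12 (v = 19523/(-1 - 11) = 19523/(-12) = 19523*(-1/12) = -19523/12 ≈ -1626.9)
(v + 11867)*(24229 + G(-142)) - 1*617 = (-19523/12 + 11867)*(24229 + (-142)**(7/2)) - 1*617 = 122881*(24229 - 2863288*I*sqrt(142))/12 - 617 = (2977283749/12 - 87960923182*I*sqrt(142)/3) - 617 = 2977276345/12 - 87960923182*I*sqrt(142)/3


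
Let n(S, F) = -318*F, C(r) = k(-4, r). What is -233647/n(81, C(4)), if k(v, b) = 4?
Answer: 233647/1272 ≈ 183.68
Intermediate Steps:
C(r) = 4
-233647/n(81, C(4)) = -233647/((-318*4)) = -233647/(-1272) = -233647*(-1/1272) = 233647/1272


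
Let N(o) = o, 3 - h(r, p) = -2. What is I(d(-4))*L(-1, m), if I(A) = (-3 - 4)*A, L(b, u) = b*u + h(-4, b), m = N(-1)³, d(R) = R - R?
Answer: 0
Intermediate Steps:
h(r, p) = 5 (h(r, p) = 3 - 1*(-2) = 3 + 2 = 5)
d(R) = 0
m = -1 (m = (-1)³ = -1)
L(b, u) = 5 + b*u (L(b, u) = b*u + 5 = 5 + b*u)
I(A) = -7*A
I(d(-4))*L(-1, m) = (-7*0)*(5 - 1*(-1)) = 0*(5 + 1) = 0*6 = 0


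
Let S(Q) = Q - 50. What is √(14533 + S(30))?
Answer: √14513 ≈ 120.47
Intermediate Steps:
S(Q) = -50 + Q
√(14533 + S(30)) = √(14533 + (-50 + 30)) = √(14533 - 20) = √14513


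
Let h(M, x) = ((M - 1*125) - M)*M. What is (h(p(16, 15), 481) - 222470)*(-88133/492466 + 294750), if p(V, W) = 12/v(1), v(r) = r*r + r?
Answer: -522602179277770/7943 ≈ -6.5794e+10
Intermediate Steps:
v(r) = r + r² (v(r) = r² + r = r + r²)
p(V, W) = 6 (p(V, W) = 12/((1*(1 + 1))) = 12/((1*2)) = 12/2 = 12*(½) = 6)
h(M, x) = -125*M (h(M, x) = ((M - 125) - M)*M = ((-125 + M) - M)*M = -125*M)
(h(p(16, 15), 481) - 222470)*(-88133/492466 + 294750) = (-125*6 - 222470)*(-88133/492466 + 294750) = (-750 - 222470)*(-88133*1/492466 + 294750) = -223220*(-2843/15886 + 294750) = -223220*4682395657/15886 = -522602179277770/7943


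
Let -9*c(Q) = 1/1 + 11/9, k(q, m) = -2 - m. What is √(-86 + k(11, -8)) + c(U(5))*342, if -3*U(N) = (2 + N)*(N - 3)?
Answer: -760/9 + 4*I*√5 ≈ -84.444 + 8.9443*I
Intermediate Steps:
U(N) = -(-3 + N)*(2 + N)/3 (U(N) = -(2 + N)*(N - 3)/3 = -(2 + N)*(-3 + N)/3 = -(-3 + N)*(2 + N)/3)
c(Q) = -20/81 (c(Q) = -(1/1 + 11/9)/9 = -(1*1 + 11*(⅑))/9 = -(1 + 11/9)/9 = -⅑*20/9 = -20/81)
√(-86 + k(11, -8)) + c(U(5))*342 = √(-86 + (-2 - 1*(-8))) - 20/81*342 = √(-86 + (-2 + 8)) - 760/9 = √(-86 + 6) - 760/9 = √(-80) - 760/9 = 4*I*√5 - 760/9 = -760/9 + 4*I*√5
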